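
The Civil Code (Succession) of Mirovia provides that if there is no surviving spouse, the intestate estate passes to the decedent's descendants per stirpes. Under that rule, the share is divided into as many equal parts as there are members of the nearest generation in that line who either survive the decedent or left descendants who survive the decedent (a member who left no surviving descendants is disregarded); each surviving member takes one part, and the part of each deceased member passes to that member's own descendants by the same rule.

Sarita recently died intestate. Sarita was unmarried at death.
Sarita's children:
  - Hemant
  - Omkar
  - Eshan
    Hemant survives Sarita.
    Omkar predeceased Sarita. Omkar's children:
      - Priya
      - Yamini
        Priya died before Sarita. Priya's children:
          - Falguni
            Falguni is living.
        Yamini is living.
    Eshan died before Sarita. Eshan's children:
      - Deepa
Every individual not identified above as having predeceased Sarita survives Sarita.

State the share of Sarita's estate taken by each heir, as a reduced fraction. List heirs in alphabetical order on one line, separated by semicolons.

Deepa 1/3; Falguni 1/6; Hemant 1/3; Yamini 1/6

There is no surviving spouse, so the entire estate passes to Sarita's descendants per stirpes.
The estate is divided into 3 equal shares of 1/3 among Hemant, Omkar, Eshan.
Hemant is living and takes 1/3.
Omkar predeceased; the 1/3 allotted to Omkar's branch passes to Omkar's issue by representation.
The 1/3 is divided into 2 equal shares of 1/6 among Priya, Yamini.
Priya predeceased; the 1/6 allotted to Priya's branch passes to Priya's issue by representation.
Falguni is the sole taker at this level and receives the full 1/6.
Yamini is living and takes 1/6.
Eshan predeceased; the 1/3 allotted to Eshan's branch passes to Eshan's issue by representation.
Deepa is the sole taker at this level and receives the full 1/3.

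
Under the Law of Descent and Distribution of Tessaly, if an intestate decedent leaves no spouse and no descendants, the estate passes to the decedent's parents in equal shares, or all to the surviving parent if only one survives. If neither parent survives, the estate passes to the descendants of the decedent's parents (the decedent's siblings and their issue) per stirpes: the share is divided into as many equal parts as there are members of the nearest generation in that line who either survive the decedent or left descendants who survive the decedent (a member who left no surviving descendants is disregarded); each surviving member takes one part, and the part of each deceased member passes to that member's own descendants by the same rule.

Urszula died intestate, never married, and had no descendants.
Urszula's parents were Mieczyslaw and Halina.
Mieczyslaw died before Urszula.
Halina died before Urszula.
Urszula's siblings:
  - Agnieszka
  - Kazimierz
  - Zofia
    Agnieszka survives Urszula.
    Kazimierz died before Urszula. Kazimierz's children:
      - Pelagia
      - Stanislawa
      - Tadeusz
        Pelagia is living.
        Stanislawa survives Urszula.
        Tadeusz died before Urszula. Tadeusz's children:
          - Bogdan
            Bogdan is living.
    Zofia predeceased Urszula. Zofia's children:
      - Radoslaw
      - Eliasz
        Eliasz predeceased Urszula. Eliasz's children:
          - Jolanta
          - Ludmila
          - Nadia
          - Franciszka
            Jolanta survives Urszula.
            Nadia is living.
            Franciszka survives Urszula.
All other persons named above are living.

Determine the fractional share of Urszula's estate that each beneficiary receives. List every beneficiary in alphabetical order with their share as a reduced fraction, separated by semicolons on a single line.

Neither parent survives and there are no descendants, so the estate passes to Urszula's siblings and their issue per stirpes.
The estate is divided into 3 equal shares of 1/3 among Agnieszka, Kazimierz, Zofia.
Agnieszka is living and takes 1/3.
Kazimierz predeceased; the 1/3 allotted to Kazimierz's branch passes to Kazimierz's issue by representation.
The 1/3 is divided into 3 equal shares of 1/9 among Pelagia, Stanislawa, Tadeusz.
Pelagia is living and takes 1/9.
Stanislawa is living and takes 1/9.
Tadeusz predeceased; the 1/9 allotted to Tadeusz's branch passes to Tadeusz's issue by representation.
Bogdan is the sole taker at this level and receives the full 1/9.
Zofia predeceased; the 1/3 allotted to Zofia's branch passes to Zofia's issue by representation.
The 1/3 is divided into 2 equal shares of 1/6 among Radoslaw, Eliasz.
Radoslaw is living and takes 1/6.
Eliasz predeceased; the 1/6 allotted to Eliasz's branch passes to Eliasz's issue by representation.
The 1/6 is divided into 4 equal shares of 1/24 among Jolanta, Ludmila, Nadia, Franciszka.
Jolanta is living and takes 1/24.
Ludmila is living and takes 1/24.
Nadia is living and takes 1/24.
Franciszka is living and takes 1/24.

Agnieszka 1/3; Bogdan 1/9; Franciszka 1/24; Jolanta 1/24; Ludmila 1/24; Nadia 1/24; Pelagia 1/9; Radoslaw 1/6; Stanislawa 1/9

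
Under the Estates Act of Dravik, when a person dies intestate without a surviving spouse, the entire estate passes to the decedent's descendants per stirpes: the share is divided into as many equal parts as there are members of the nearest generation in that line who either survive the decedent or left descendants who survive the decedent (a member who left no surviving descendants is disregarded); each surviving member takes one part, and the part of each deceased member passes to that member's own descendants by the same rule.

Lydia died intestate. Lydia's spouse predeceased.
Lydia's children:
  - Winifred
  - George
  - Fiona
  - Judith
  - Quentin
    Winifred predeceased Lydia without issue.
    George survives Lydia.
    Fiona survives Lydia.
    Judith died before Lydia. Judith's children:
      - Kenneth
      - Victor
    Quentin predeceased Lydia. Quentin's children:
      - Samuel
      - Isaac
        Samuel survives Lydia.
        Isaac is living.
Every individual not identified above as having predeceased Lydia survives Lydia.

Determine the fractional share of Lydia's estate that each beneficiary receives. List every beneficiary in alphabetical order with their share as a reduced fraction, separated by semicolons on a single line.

There is no surviving spouse, so the entire estate passes to Lydia's descendants per stirpes.
Winifred left no surviving issue, so that branch lapses and is disregarded.
The estate is divided into 4 equal shares of 1/4 among George, Fiona, Judith, Quentin.
George is living and takes 1/4.
Fiona is living and takes 1/4.
Judith predeceased; the 1/4 allotted to Judith's branch passes to Judith's issue by representation.
The 1/4 is divided into 2 equal shares of 1/8 among Kenneth, Victor.
Kenneth is living and takes 1/8.
Victor is living and takes 1/8.
Quentin predeceased; the 1/4 allotted to Quentin's branch passes to Quentin's issue by representation.
The 1/4 is divided into 2 equal shares of 1/8 among Samuel, Isaac.
Samuel is living and takes 1/8.
Isaac is living and takes 1/8.

Fiona 1/4; George 1/4; Isaac 1/8; Kenneth 1/8; Samuel 1/8; Victor 1/8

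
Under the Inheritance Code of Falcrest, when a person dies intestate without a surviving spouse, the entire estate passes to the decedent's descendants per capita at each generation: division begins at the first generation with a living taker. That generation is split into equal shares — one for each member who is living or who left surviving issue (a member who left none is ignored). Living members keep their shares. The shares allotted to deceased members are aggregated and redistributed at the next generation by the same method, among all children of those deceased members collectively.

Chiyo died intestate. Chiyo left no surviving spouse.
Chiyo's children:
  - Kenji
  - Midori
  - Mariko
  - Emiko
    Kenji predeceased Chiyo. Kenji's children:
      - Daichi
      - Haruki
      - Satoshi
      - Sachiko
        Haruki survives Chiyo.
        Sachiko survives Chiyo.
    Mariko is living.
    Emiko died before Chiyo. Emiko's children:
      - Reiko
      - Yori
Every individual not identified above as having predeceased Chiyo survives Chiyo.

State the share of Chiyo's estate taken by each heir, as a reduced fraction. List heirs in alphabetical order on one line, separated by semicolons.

There is no surviving spouse, so the entire estate passes to Chiyo's descendants per capita at each generation.
At generation 1 (Kenji, Midori, Mariko, Emiko) there are 4 shares of (1)/4 = 1/4 each.
Living: Midori and Mariko — each takes 1/4.
Deceased: Kenji and Emiko. Their combined 1/2 is pooled and carried to generation 2.
At generation 2 (Daichi, Haruki, Satoshi, Sachiko, Reiko, Yori) there are 6 shares of (1/2)/6 = 1/12 each.
Living: Daichi, Haruki, Satoshi, Sachiko, Reiko, and Yori — each takes 1/12.

Daichi 1/12; Haruki 1/12; Mariko 1/4; Midori 1/4; Reiko 1/12; Sachiko 1/12; Satoshi 1/12; Yori 1/12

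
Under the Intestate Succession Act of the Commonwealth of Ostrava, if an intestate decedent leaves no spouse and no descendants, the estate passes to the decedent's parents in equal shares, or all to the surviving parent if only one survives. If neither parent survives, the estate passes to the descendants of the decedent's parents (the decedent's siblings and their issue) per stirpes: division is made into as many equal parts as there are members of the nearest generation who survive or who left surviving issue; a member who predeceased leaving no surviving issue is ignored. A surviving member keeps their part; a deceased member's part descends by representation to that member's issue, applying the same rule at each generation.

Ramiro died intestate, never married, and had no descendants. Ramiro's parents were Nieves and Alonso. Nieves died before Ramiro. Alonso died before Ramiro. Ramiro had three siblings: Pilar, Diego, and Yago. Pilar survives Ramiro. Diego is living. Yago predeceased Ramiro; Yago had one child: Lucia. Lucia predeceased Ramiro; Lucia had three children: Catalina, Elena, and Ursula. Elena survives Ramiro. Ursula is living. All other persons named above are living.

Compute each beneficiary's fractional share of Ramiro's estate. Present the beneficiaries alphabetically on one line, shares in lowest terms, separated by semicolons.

Neither parent survives and there are no descendants, so the estate passes to Ramiro's siblings and their issue per stirpes.
The estate is divided into 3 equal shares of 1/3 among Pilar, Diego, Yago.
Pilar is living and takes 1/3.
Diego is living and takes 1/3.
Yago predeceased; the 1/3 allotted to Yago's branch passes to Yago's issue by representation.
Lucia's line is the sole branch at this level, so the full 1/3 passes to Lucia's issue by representation.
The 1/3 is divided into 3 equal shares of 1/9 among Catalina, Elena, Ursula.
Catalina is living and takes 1/9.
Elena is living and takes 1/9.
Ursula is living and takes 1/9.

Catalina 1/9; Diego 1/3; Elena 1/9; Pilar 1/3; Ursula 1/9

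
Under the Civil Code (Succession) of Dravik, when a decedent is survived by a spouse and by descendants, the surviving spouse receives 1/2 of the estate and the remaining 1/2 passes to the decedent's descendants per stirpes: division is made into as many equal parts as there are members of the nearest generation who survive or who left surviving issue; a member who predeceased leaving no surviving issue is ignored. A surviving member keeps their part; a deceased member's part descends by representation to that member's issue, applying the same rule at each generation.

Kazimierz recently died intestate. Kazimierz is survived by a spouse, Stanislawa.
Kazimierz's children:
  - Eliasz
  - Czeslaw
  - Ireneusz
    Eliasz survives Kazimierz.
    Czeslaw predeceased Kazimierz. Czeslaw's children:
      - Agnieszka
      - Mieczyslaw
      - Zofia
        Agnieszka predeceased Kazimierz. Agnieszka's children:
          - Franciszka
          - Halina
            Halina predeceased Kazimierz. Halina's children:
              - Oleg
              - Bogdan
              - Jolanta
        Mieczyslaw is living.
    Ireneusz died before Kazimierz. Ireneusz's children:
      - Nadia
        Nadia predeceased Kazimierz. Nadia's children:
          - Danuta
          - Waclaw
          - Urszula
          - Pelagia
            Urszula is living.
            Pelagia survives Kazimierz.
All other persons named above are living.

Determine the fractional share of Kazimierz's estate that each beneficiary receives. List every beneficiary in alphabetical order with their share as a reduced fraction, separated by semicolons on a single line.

Stanislawa, as surviving spouse, takes 1/2.
The remaining 1/2 passes to Kazimierz's descendants per stirpes.
The 1/2 is divided into 3 equal shares of 1/6 among Eliasz, Czeslaw, Ireneusz.
Eliasz is living and takes 1/6.
Czeslaw predeceased; the 1/6 allotted to Czeslaw's branch passes to Czeslaw's issue by representation.
The 1/6 is divided into 3 equal shares of 1/18 among Agnieszka, Mieczyslaw, Zofia.
Agnieszka predeceased; the 1/18 allotted to Agnieszka's branch passes to Agnieszka's issue by representation.
The 1/18 is divided into 2 equal shares of 1/36 among Franciszka, Halina.
Franciszka is living and takes 1/36.
Halina predeceased; the 1/36 allotted to Halina's branch passes to Halina's issue by representation.
The 1/36 is divided into 3 equal shares of 1/108 among Oleg, Bogdan, Jolanta.
Oleg is living and takes 1/108.
Bogdan is living and takes 1/108.
Jolanta is living and takes 1/108.
Mieczyslaw is living and takes 1/18.
Zofia is living and takes 1/18.
Ireneusz predeceased; the 1/6 allotted to Ireneusz's branch passes to Ireneusz's issue by representation.
Nadia's line is the sole branch at this level, so the full 1/6 passes to Nadia's issue by representation.
The 1/6 is divided into 4 equal shares of 1/24 among Danuta, Waclaw, Urszula, Pelagia.
Danuta is living and takes 1/24.
Waclaw is living and takes 1/24.
Urszula is living and takes 1/24.
Pelagia is living and takes 1/24.

Bogdan 1/108; Danuta 1/24; Eliasz 1/6; Franciszka 1/36; Jolanta 1/108; Mieczyslaw 1/18; Oleg 1/108; Pelagia 1/24; Stanislawa 1/2; Urszula 1/24; Waclaw 1/24; Zofia 1/18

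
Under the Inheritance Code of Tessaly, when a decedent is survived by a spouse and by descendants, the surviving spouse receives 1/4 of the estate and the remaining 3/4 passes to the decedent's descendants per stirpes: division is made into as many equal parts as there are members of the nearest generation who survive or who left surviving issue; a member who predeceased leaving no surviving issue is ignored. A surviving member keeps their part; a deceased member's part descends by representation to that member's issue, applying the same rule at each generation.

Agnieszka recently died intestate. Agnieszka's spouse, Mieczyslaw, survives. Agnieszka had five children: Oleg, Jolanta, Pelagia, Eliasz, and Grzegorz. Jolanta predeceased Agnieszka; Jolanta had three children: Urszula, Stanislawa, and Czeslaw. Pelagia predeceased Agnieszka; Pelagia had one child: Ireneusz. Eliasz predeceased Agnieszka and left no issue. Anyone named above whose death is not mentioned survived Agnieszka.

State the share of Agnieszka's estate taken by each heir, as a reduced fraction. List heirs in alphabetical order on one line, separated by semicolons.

Czeslaw 1/16; Grzegorz 3/16; Ireneusz 3/16; Mieczyslaw 1/4; Oleg 3/16; Stanislawa 1/16; Urszula 1/16

Mieczyslaw, as surviving spouse, takes 1/4.
The remaining 3/4 passes to Agnieszka's descendants per stirpes.
Eliasz left no surviving issue, so that branch lapses and is disregarded.
The 3/4 is divided into 4 equal shares of 3/16 among Oleg, Jolanta, Pelagia, Grzegorz.
Oleg is living and takes 3/16.
Jolanta predeceased; the 3/16 allotted to Jolanta's branch passes to Jolanta's issue by representation.
The 3/16 is divided into 3 equal shares of 1/16 among Urszula, Stanislawa, Czeslaw.
Urszula is living and takes 1/16.
Stanislawa is living and takes 1/16.
Czeslaw is living and takes 1/16.
Pelagia predeceased; the 3/16 allotted to Pelagia's branch passes to Pelagia's issue by representation.
Ireneusz is the sole taker at this level and receives the full 3/16.
Grzegorz is living and takes 3/16.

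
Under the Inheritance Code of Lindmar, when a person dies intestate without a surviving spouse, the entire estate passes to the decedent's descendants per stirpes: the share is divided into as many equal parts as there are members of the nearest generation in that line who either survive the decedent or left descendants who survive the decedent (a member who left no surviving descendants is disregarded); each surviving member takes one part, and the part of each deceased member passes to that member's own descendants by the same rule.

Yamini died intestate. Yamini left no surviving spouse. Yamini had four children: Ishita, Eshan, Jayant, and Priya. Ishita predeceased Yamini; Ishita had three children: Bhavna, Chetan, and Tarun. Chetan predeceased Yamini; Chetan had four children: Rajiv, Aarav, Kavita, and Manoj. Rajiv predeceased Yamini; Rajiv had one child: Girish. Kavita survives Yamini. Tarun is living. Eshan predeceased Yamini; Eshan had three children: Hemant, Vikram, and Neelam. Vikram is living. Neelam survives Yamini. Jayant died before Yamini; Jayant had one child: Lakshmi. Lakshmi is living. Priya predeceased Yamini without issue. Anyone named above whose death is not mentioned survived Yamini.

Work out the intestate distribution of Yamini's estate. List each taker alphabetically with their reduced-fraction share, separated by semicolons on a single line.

Aarav 1/36; Bhavna 1/9; Girish 1/36; Hemant 1/9; Kavita 1/36; Lakshmi 1/3; Manoj 1/36; Neelam 1/9; Tarun 1/9; Vikram 1/9

There is no surviving spouse, so the entire estate passes to Yamini's descendants per stirpes.
Priya left no surviving issue, so that branch lapses and is disregarded.
The estate is divided into 3 equal shares of 1/3 among Ishita, Eshan, Jayant.
Ishita predeceased; the 1/3 allotted to Ishita's branch passes to Ishita's issue by representation.
The 1/3 is divided into 3 equal shares of 1/9 among Bhavna, Chetan, Tarun.
Bhavna is living and takes 1/9.
Chetan predeceased; the 1/9 allotted to Chetan's branch passes to Chetan's issue by representation.
The 1/9 is divided into 4 equal shares of 1/36 among Rajiv, Aarav, Kavita, Manoj.
Rajiv predeceased; the 1/36 allotted to Rajiv's branch passes to Rajiv's issue by representation.
Girish is the sole taker at this level and receives the full 1/36.
Aarav is living and takes 1/36.
Kavita is living and takes 1/36.
Manoj is living and takes 1/36.
Tarun is living and takes 1/9.
Eshan predeceased; the 1/3 allotted to Eshan's branch passes to Eshan's issue by representation.
The 1/3 is divided into 3 equal shares of 1/9 among Hemant, Vikram, Neelam.
Hemant is living and takes 1/9.
Vikram is living and takes 1/9.
Neelam is living and takes 1/9.
Jayant predeceased; the 1/3 allotted to Jayant's branch passes to Jayant's issue by representation.
Lakshmi is the sole taker at this level and receives the full 1/3.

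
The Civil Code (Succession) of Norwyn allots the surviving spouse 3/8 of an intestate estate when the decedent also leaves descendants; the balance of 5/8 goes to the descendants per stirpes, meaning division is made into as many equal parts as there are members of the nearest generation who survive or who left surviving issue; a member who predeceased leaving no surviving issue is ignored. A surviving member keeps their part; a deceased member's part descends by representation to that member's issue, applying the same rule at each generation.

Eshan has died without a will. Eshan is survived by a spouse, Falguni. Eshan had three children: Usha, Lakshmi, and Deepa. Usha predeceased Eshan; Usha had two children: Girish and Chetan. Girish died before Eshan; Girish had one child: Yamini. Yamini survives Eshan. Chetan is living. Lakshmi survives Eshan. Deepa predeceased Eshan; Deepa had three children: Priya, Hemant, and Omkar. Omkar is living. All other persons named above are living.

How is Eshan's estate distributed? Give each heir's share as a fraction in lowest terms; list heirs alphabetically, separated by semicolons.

Falguni, as surviving spouse, takes 3/8.
The remaining 5/8 passes to Eshan's descendants per stirpes.
The 5/8 is divided into 3 equal shares of 5/24 among Usha, Lakshmi, Deepa.
Usha predeceased; the 5/24 allotted to Usha's branch passes to Usha's issue by representation.
The 5/24 is divided into 2 equal shares of 5/48 among Girish, Chetan.
Girish predeceased; the 5/48 allotted to Girish's branch passes to Girish's issue by representation.
Yamini is the sole taker at this level and receives the full 5/48.
Chetan is living and takes 5/48.
Lakshmi is living and takes 5/24.
Deepa predeceased; the 5/24 allotted to Deepa's branch passes to Deepa's issue by representation.
The 5/24 is divided into 3 equal shares of 5/72 among Priya, Hemant, Omkar.
Priya is living and takes 5/72.
Hemant is living and takes 5/72.
Omkar is living and takes 5/72.

Chetan 5/48; Falguni 3/8; Hemant 5/72; Lakshmi 5/24; Omkar 5/72; Priya 5/72; Yamini 5/48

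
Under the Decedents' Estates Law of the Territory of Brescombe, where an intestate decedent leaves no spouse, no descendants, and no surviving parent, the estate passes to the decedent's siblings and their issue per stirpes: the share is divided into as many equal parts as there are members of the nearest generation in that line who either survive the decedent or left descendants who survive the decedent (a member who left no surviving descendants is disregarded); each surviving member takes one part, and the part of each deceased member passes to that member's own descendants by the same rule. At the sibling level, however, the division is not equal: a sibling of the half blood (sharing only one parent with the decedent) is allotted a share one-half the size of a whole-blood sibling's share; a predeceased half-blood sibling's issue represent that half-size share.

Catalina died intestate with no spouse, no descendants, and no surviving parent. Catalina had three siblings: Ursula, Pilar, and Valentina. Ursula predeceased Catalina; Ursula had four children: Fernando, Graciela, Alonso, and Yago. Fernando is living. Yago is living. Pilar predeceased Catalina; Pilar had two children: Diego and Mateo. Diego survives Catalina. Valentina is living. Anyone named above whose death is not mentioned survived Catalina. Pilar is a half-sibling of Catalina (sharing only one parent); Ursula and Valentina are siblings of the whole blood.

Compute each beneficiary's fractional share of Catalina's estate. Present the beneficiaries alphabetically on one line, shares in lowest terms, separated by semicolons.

No spouse, descendants, or parent survives, so the estate passes to Catalina's siblings per stirpes.
Half-blood siblings count for one-half the weight of whole-blood siblings at the initial division.
Dividing 1 in proportion to weights (total weight 5/2): Ursula (weight 1) → 2/5; Pilar (weight 1/2) → 1/5; Valentina (weight 1) → 2/5.
Ursula predeceased; the 2/5 allotted to Ursula's branch passes to Ursula's issue by representation.
The 2/5 is divided into 4 equal shares of 1/10 among Fernando, Graciela, Alonso, Yago.
Fernando is living and takes 1/10.
Graciela is living and takes 1/10.
Alonso is living and takes 1/10.
Yago is living and takes 1/10.
Pilar predeceased; the 1/5 allotted to Pilar's branch passes to Pilar's issue by representation.
The 1/5 is divided into 2 equal shares of 1/10 among Diego, Mateo.
Diego is living and takes 1/10.
Mateo is living and takes 1/10.
Valentina is living and takes 2/5.

Alonso 1/10; Diego 1/10; Fernando 1/10; Graciela 1/10; Mateo 1/10; Valentina 2/5; Yago 1/10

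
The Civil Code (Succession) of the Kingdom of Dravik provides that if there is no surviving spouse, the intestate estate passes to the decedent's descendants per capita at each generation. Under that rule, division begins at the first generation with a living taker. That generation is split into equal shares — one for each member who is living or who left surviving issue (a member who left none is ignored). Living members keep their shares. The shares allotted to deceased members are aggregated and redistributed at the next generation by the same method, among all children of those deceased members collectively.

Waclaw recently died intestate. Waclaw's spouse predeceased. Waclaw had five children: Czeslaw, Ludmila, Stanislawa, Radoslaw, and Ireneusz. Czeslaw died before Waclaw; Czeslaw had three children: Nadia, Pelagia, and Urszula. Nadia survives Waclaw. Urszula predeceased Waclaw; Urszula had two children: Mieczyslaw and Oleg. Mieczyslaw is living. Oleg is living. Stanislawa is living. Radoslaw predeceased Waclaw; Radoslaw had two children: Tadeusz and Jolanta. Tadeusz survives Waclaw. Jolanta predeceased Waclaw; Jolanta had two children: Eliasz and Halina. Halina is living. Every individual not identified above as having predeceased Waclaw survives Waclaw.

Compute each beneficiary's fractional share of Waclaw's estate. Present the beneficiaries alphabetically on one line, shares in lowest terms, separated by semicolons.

There is no surviving spouse, so the entire estate passes to Waclaw's descendants per capita at each generation.
At generation 1 (Czeslaw, Ludmila, Stanislawa, Radoslaw, Ireneusz) there are 5 shares of (1)/5 = 1/5 each.
Living: Ludmila, Stanislawa, and Ireneusz — each takes 1/5.
Deceased: Czeslaw and Radoslaw. Their combined 2/5 is pooled and carried to generation 2.
At generation 2 (Nadia, Pelagia, Urszula, Tadeusz, Jolanta) there are 5 shares of (2/5)/5 = 2/25 each.
Living: Nadia, Pelagia, and Tadeusz — each takes 2/25.
Deceased: Urszula and Jolanta. Their combined 4/25 is pooled and carried to generation 3.
At generation 3 (Mieczyslaw, Oleg, Eliasz, Halina) there are 4 shares of (4/25)/4 = 1/25 each.
Living: Mieczyslaw, Oleg, Eliasz, and Halina — each takes 1/25.

Eliasz 1/25; Halina 1/25; Ireneusz 1/5; Ludmila 1/5; Mieczyslaw 1/25; Nadia 2/25; Oleg 1/25; Pelagia 2/25; Stanislawa 1/5; Tadeusz 2/25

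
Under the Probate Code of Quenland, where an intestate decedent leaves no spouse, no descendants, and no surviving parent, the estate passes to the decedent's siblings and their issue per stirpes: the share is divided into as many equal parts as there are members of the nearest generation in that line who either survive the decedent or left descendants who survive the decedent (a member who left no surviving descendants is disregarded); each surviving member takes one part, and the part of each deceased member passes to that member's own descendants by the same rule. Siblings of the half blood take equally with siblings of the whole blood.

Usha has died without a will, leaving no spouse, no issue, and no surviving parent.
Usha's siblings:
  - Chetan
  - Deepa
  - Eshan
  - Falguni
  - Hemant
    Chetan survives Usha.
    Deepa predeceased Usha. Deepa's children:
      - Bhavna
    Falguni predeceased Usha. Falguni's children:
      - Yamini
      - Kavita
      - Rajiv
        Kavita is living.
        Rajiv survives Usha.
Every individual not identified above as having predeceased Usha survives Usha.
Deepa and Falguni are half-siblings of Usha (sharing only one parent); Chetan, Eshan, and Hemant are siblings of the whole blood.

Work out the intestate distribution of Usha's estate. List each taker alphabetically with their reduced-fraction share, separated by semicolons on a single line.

No spouse, descendants, or parent survives, so the estate passes to Usha's siblings per stirpes.
Half-blood and whole-blood siblings take equally under the stated rule.
The estate is divided into 5 equal shares of 1/5 among Chetan, Deepa, Eshan, Falguni, Hemant.
Chetan is living and takes 1/5.
Deepa predeceased; the 1/5 allotted to Deepa's branch passes to Deepa's issue by representation.
Bhavna is the sole taker at this level and receives the full 1/5.
Eshan is living and takes 1/5.
Falguni predeceased; the 1/5 allotted to Falguni's branch passes to Falguni's issue by representation.
The 1/5 is divided into 3 equal shares of 1/15 among Yamini, Kavita, Rajiv.
Yamini is living and takes 1/15.
Kavita is living and takes 1/15.
Rajiv is living and takes 1/15.
Hemant is living and takes 1/5.

Bhavna 1/5; Chetan 1/5; Eshan 1/5; Hemant 1/5; Kavita 1/15; Rajiv 1/15; Yamini 1/15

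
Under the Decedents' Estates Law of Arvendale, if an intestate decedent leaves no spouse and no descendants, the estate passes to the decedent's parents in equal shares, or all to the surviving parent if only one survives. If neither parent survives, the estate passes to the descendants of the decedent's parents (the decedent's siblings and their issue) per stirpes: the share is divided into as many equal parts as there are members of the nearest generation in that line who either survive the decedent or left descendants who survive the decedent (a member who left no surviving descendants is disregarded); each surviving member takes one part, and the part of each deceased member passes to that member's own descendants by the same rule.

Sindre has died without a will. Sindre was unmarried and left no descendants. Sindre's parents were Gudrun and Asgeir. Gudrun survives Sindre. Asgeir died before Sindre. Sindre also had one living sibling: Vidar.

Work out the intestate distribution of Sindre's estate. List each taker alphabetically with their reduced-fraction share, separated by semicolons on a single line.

Gudrun 1

Only one parent, Gudrun, survives, so Gudrun takes the entire estate. The siblings take nothing because a surviving parent has priority.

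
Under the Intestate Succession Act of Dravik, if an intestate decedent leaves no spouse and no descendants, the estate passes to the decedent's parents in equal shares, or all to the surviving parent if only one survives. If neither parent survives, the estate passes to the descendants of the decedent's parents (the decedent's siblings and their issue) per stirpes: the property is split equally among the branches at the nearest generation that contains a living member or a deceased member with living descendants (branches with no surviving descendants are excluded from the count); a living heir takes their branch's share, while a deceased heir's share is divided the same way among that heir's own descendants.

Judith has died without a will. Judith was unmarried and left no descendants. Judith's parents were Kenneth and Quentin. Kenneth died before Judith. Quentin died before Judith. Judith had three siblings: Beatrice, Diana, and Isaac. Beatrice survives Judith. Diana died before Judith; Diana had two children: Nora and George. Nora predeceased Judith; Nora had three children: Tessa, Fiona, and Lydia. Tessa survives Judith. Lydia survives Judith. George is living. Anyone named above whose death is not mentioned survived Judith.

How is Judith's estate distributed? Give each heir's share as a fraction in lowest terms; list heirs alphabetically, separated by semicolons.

Beatrice 1/3; Fiona 1/18; George 1/6; Isaac 1/3; Lydia 1/18; Tessa 1/18

Neither parent survives and there are no descendants, so the estate passes to Judith's siblings and their issue per stirpes.
The estate is divided into 3 equal shares of 1/3 among Beatrice, Diana, Isaac.
Beatrice is living and takes 1/3.
Diana predeceased; the 1/3 allotted to Diana's branch passes to Diana's issue by representation.
The 1/3 is divided into 2 equal shares of 1/6 among Nora, George.
Nora predeceased; the 1/6 allotted to Nora's branch passes to Nora's issue by representation.
The 1/6 is divided into 3 equal shares of 1/18 among Tessa, Fiona, Lydia.
Tessa is living and takes 1/18.
Fiona is living and takes 1/18.
Lydia is living and takes 1/18.
George is living and takes 1/6.
Isaac is living and takes 1/3.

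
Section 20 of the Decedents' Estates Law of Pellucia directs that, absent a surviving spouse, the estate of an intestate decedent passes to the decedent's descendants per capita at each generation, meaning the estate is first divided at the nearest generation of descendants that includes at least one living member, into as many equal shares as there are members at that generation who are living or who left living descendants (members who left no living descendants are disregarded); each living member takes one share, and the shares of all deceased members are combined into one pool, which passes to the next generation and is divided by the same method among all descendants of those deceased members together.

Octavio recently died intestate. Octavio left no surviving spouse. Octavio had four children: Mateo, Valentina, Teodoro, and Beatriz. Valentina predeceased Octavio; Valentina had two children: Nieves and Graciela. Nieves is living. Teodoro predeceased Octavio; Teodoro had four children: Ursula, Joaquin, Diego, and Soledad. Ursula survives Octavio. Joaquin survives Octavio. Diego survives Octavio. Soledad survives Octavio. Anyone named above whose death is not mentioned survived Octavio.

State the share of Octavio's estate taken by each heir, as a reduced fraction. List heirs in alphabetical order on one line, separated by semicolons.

Beatriz 1/4; Diego 1/12; Graciela 1/12; Joaquin 1/12; Mateo 1/4; Nieves 1/12; Soledad 1/12; Ursula 1/12

There is no surviving spouse, so the entire estate passes to Octavio's descendants per capita at each generation.
At generation 1 (Mateo, Valentina, Teodoro, Beatriz) there are 4 shares of (1)/4 = 1/4 each.
Living: Mateo and Beatriz — each takes 1/4.
Deceased: Valentina and Teodoro. Their combined 1/2 is pooled and carried to generation 2.
At generation 2 (Nieves, Graciela, Ursula, Joaquin, Diego, Soledad) there are 6 shares of (1/2)/6 = 1/12 each.
Living: Nieves, Graciela, Ursula, Joaquin, Diego, and Soledad — each takes 1/12.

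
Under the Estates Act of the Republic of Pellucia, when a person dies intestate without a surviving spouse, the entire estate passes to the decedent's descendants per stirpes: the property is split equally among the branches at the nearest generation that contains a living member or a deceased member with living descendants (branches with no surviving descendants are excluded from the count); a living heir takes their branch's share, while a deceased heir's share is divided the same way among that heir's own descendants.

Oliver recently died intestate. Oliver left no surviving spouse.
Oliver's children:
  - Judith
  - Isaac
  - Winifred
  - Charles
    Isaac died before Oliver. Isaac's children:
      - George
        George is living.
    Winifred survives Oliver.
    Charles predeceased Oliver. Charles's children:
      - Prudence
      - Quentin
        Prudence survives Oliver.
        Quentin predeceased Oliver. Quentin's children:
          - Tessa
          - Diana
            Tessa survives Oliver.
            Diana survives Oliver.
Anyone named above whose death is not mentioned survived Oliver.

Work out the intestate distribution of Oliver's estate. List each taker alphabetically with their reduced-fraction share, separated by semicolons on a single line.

Diana 1/16; George 1/4; Judith 1/4; Prudence 1/8; Tessa 1/16; Winifred 1/4

There is no surviving spouse, so the entire estate passes to Oliver's descendants per stirpes.
The estate is divided into 4 equal shares of 1/4 among Judith, Isaac, Winifred, Charles.
Judith is living and takes 1/4.
Isaac predeceased; the 1/4 allotted to Isaac's branch passes to Isaac's issue by representation.
George is the sole taker at this level and receives the full 1/4.
Winifred is living and takes 1/4.
Charles predeceased; the 1/4 allotted to Charles's branch passes to Charles's issue by representation.
The 1/4 is divided into 2 equal shares of 1/8 among Prudence, Quentin.
Prudence is living and takes 1/8.
Quentin predeceased; the 1/8 allotted to Quentin's branch passes to Quentin's issue by representation.
The 1/8 is divided into 2 equal shares of 1/16 among Tessa, Diana.
Tessa is living and takes 1/16.
Diana is living and takes 1/16.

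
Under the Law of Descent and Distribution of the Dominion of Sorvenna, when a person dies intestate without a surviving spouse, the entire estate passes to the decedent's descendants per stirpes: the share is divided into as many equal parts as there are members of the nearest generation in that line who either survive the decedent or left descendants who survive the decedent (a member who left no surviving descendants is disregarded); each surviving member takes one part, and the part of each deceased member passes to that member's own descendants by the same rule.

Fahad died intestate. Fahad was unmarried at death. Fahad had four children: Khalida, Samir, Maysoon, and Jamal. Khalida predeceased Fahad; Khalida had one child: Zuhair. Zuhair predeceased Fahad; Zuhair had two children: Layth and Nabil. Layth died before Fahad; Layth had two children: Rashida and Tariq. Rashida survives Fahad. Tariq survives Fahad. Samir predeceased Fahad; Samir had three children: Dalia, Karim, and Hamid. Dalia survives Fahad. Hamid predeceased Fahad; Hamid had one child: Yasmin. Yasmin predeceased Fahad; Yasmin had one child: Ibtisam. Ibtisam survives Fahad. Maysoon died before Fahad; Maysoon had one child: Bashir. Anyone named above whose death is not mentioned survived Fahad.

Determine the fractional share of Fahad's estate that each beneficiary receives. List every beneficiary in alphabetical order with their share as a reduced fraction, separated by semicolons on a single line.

There is no surviving spouse, so the entire estate passes to Fahad's descendants per stirpes.
The estate is divided into 4 equal shares of 1/4 among Khalida, Samir, Maysoon, Jamal.
Khalida predeceased; the 1/4 allotted to Khalida's branch passes to Khalida's issue by representation.
Zuhair's line is the sole branch at this level, so the full 1/4 passes to Zuhair's issue by representation.
The 1/4 is divided into 2 equal shares of 1/8 among Layth, Nabil.
Layth predeceased; the 1/8 allotted to Layth's branch passes to Layth's issue by representation.
The 1/8 is divided into 2 equal shares of 1/16 among Rashida, Tariq.
Rashida is living and takes 1/16.
Tariq is living and takes 1/16.
Nabil is living and takes 1/8.
Samir predeceased; the 1/4 allotted to Samir's branch passes to Samir's issue by representation.
The 1/4 is divided into 3 equal shares of 1/12 among Dalia, Karim, Hamid.
Dalia is living and takes 1/12.
Karim is living and takes 1/12.
Hamid predeceased; the 1/12 allotted to Hamid's branch passes to Hamid's issue by representation.
Yasmin's line is the sole branch at this level, so the full 1/12 passes to Yasmin's issue by representation.
Ibtisam is the sole taker at this level and receives the full 1/12.
Maysoon predeceased; the 1/4 allotted to Maysoon's branch passes to Maysoon's issue by representation.
Bashir is the sole taker at this level and receives the full 1/4.
Jamal is living and takes 1/4.

Bashir 1/4; Dalia 1/12; Ibtisam 1/12; Jamal 1/4; Karim 1/12; Nabil 1/8; Rashida 1/16; Tariq 1/16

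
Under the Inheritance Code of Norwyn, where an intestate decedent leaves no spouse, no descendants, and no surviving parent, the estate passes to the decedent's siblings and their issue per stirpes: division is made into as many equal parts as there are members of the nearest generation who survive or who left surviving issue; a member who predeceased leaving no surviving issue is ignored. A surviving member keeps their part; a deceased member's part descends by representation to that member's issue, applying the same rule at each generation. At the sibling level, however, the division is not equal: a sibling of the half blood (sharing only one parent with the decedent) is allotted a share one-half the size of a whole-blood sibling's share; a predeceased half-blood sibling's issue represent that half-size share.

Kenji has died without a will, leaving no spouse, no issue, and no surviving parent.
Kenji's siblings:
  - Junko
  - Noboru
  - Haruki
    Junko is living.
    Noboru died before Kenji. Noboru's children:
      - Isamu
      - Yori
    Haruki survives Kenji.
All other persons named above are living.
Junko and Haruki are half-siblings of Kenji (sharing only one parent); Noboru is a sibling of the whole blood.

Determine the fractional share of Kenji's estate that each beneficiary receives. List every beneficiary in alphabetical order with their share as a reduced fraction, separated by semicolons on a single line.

No spouse, descendants, or parent survives, so the estate passes to Kenji's siblings per stirpes.
Half-blood siblings count for one-half the weight of whole-blood siblings at the initial division.
Dividing 1 in proportion to weights (total weight 2): Junko (weight 1/2) → 1/4; Noboru (weight 1) → 1/2; Haruki (weight 1/2) → 1/4.
Junko is living and takes 1/4.
Noboru predeceased; the 1/2 allotted to Noboru's branch passes to Noboru's issue by representation.
The 1/2 is divided into 2 equal shares of 1/4 among Isamu, Yori.
Isamu is living and takes 1/4.
Yori is living and takes 1/4.
Haruki is living and takes 1/4.

Haruki 1/4; Isamu 1/4; Junko 1/4; Yori 1/4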